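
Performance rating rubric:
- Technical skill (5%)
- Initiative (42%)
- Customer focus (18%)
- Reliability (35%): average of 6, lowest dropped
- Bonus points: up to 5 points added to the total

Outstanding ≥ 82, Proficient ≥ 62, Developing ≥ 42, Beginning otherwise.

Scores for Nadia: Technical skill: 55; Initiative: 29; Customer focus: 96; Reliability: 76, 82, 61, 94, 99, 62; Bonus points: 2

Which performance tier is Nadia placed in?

Proficient

Reliability: drop 61 → average of remaining 5 = 413/5 = 82.6
Weighted total:
  Technical skill 55 × 0.05 = 2.75
  Initiative 29 × 0.42 = 12.18
  Customer focus 96 × 0.18 = 17.28
  Reliability 82.6 × 0.35 = 28.91
Sum = 61.12
Bonus points: 61.12 + 2 = 63.12
63.12 is ≥ 62 and < 82 → Proficient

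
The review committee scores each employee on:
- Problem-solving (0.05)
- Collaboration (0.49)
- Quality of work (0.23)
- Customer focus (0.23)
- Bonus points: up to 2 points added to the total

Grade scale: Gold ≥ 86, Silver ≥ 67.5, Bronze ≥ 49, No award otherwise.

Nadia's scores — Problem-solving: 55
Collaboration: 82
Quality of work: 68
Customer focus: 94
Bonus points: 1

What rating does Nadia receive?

Silver

Weighted total:
  Problem-solving 55 × 0.05 = 2.75
  Collaboration 82 × 0.49 = 40.18
  Quality of work 68 × 0.23 = 15.64
  Customer focus 94 × 0.23 = 21.62
Sum = 80.19
Bonus points: 80.19 + 1 = 81.19
81.19 is ≥ 67.5 and < 86 → Silver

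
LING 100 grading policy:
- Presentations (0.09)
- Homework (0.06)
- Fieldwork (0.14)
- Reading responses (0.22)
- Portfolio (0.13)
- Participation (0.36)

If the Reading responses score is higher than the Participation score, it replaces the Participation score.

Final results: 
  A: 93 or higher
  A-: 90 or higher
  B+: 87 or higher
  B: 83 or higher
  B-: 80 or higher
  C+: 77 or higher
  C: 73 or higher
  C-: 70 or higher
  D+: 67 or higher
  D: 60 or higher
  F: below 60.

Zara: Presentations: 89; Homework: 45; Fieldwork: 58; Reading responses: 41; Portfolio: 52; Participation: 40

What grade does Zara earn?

F

Reading responses (41) > Participation (40), so Participation counts as 41.
Weighted total:
  Presentations 89 × 0.09 = 8.01
  Homework 45 × 0.06 = 2.7
  Fieldwork 58 × 0.14 = 8.12
  Reading responses 41 × 0.22 = 9.02
  Portfolio 52 × 0.13 = 6.76
  Participation 41 × 0.36 = 14.76
Sum = 49.37
49.37 < 60 → F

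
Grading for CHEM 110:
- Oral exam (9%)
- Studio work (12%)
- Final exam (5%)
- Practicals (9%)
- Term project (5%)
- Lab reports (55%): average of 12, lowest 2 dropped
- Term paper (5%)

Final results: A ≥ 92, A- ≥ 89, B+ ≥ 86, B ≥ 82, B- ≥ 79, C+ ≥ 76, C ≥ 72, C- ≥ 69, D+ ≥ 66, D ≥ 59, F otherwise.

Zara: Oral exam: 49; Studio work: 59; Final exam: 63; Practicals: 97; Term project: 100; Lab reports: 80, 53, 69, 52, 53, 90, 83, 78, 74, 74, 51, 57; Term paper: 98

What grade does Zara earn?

C

Lab reports: drop 51, 52 → average of remaining 10 = 711/10 = 71.1
Weighted total:
  Oral exam 49 × 0.09 = 4.41
  Studio work 59 × 0.12 = 7.08
  Final exam 63 × 0.05 = 3.15
  Practicals 97 × 0.09 = 8.73
  Term project 100 × 0.05 = 5
  Lab reports 71.1 × 0.55 = 39.105
  Term paper 98 × 0.05 = 4.9
Sum = 72.375
72.375 is ≥ 72 and < 76 → C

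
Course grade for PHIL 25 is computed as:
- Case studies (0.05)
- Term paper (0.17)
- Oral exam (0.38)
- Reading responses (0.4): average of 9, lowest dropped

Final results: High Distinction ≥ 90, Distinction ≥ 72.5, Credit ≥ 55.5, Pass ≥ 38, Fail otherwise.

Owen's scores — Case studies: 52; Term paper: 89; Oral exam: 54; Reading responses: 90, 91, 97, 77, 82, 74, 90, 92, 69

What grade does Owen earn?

Reading responses: drop 69 → average of remaining 8 = 693/8 = 86.625
Weighted total:
  Case studies 52 × 0.05 = 2.6
  Term paper 89 × 0.17 = 15.13
  Oral exam 54 × 0.38 = 20.52
  Reading responses 86.625 × 0.4 = 34.65
Sum = 72.9
72.9 is ≥ 72.5 and < 90 → Distinction

Distinction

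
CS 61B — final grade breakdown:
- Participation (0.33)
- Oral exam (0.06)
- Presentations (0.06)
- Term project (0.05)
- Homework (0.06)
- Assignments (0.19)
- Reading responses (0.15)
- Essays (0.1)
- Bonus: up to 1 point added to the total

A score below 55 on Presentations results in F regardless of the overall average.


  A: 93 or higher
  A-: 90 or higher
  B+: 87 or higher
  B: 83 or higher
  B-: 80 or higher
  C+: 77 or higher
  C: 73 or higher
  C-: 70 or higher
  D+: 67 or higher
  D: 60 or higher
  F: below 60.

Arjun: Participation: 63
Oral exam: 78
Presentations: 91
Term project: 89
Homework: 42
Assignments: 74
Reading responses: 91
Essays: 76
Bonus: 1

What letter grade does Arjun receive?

Presentations score 91 ≥ 55: minimum met.
Weighted total:
  Participation 63 × 0.33 = 20.79
  Oral exam 78 × 0.06 = 4.68
  Presentations 91 × 0.06 = 5.46
  Term project 89 × 0.05 = 4.45
  Homework 42 × 0.06 = 2.52
  Assignments 74 × 0.19 = 14.06
  Reading responses 91 × 0.15 = 13.65
  Essays 76 × 0.1 = 7.6
Sum = 73.21
Bonus: 73.21 + 1 = 74.21
74.21 is ≥ 73 and < 77 → C

C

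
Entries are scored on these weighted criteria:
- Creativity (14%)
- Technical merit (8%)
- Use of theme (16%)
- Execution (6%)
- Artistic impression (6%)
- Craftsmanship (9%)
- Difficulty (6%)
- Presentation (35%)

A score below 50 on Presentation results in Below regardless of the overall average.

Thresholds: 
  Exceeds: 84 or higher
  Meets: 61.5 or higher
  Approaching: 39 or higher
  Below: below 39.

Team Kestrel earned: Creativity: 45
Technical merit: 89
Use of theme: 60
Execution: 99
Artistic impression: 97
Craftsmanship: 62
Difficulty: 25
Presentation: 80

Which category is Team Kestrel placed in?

Presentation score 80 ≥ 50: minimum met.
Weighted total:
  Creativity 45 × 0.14 = 6.3
  Technical merit 89 × 0.08 = 7.12
  Use of theme 60 × 0.16 = 9.6
  Execution 99 × 0.06 = 5.94
  Artistic impression 97 × 0.06 = 5.82
  Craftsmanship 62 × 0.09 = 5.58
  Difficulty 25 × 0.06 = 1.5
  Presentation 80 × 0.35 = 28
Sum = 69.86
69.86 is ≥ 61.5 and < 84 → Meets

Meets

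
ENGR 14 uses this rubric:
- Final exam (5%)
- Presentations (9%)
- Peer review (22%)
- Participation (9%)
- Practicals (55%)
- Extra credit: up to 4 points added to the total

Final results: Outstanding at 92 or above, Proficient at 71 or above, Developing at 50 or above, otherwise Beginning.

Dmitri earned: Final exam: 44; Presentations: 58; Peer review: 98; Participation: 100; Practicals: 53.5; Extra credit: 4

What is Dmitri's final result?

Weighted total:
  Final exam 44 × 0.05 = 2.2
  Presentations 58 × 0.09 = 5.22
  Peer review 98 × 0.22 = 21.56
  Participation 100 × 0.09 = 9
  Practicals 53.5 × 0.55 = 29.425
Sum = 67.405
Extra credit: 67.405 + 4 = 71.405
71.405 is ≥ 71 and < 92 → Proficient

Proficient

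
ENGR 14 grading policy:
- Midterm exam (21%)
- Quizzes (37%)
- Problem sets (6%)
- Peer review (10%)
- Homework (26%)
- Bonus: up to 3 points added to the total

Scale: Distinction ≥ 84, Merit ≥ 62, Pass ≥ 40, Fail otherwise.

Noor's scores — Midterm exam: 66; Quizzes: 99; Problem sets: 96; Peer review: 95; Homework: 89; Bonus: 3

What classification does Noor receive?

Distinction

Weighted total:
  Midterm exam 66 × 0.21 = 13.86
  Quizzes 99 × 0.37 = 36.63
  Problem sets 96 × 0.06 = 5.76
  Peer review 95 × 0.1 = 9.5
  Homework 89 × 0.26 = 23.14
Sum = 88.89
Bonus: 88.89 + 3 = 91.89
91.89 ≥ 84 → Distinction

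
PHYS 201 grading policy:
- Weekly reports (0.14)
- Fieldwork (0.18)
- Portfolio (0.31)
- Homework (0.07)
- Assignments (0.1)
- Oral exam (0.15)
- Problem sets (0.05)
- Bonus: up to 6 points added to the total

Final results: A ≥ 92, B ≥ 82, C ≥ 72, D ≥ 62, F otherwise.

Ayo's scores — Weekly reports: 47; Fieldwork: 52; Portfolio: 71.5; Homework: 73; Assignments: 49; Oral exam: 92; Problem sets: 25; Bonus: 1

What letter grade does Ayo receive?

D

Weighted total:
  Weekly reports 47 × 0.14 = 6.58
  Fieldwork 52 × 0.18 = 9.36
  Portfolio 71.5 × 0.31 = 22.165
  Homework 73 × 0.07 = 5.11
  Assignments 49 × 0.1 = 4.9
  Oral exam 92 × 0.15 = 13.8
  Problem sets 25 × 0.05 = 1.25
Sum = 63.165
Bonus: 63.165 + 1 = 64.165
64.165 is ≥ 62 and < 72 → D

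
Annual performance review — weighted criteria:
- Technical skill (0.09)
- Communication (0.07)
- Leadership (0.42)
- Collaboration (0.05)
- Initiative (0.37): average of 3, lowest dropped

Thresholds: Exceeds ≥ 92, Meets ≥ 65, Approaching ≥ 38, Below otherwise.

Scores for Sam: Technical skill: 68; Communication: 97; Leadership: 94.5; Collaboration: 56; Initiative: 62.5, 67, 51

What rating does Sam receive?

Initiative: drop 51 → average of remaining 2 = 129.5/2 = 64.75
Weighted total:
  Technical skill 68 × 0.09 = 6.12
  Communication 97 × 0.07 = 6.79
  Leadership 94.5 × 0.42 = 39.69
  Collaboration 56 × 0.05 = 2.8
  Initiative 64.75 × 0.37 = 23.9575
Sum = 79.3575
79.3575 is ≥ 65 and < 92 → Meets

Meets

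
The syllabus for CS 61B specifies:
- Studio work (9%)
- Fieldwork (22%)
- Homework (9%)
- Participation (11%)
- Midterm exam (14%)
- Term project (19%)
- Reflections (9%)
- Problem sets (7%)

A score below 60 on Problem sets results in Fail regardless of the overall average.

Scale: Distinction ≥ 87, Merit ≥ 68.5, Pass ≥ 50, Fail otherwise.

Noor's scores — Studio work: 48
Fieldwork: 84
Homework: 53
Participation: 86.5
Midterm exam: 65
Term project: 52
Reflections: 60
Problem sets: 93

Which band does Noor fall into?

Problem sets score 93 ≥ 60: minimum met.
Weighted total:
  Studio work 48 × 0.09 = 4.32
  Fieldwork 84 × 0.22 = 18.48
  Homework 53 × 0.09 = 4.77
  Participation 86.5 × 0.11 = 9.515
  Midterm exam 65 × 0.14 = 9.1
  Term project 52 × 0.19 = 9.88
  Reflections 60 × 0.09 = 5.4
  Problem sets 93 × 0.07 = 6.51
Sum = 67.975
67.975 is ≥ 50 and < 68.5 → Pass

Pass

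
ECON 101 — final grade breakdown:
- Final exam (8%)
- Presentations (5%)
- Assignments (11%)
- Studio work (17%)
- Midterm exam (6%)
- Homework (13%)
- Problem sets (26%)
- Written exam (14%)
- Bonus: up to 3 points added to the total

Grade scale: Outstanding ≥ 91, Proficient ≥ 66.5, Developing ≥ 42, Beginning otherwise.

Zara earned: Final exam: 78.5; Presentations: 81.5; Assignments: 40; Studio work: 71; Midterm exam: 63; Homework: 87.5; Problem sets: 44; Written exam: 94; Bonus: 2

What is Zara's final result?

Weighted total:
  Final exam 78.5 × 0.08 = 6.28
  Presentations 81.5 × 0.05 = 4.075
  Assignments 40 × 0.11 = 4.4
  Studio work 71 × 0.17 = 12.07
  Midterm exam 63 × 0.06 = 3.78
  Homework 87.5 × 0.13 = 11.375
  Problem sets 44 × 0.26 = 11.44
  Written exam 94 × 0.14 = 13.16
Sum = 66.58
Bonus: 66.58 + 2 = 68.58
68.58 is ≥ 66.5 and < 91 → Proficient

Proficient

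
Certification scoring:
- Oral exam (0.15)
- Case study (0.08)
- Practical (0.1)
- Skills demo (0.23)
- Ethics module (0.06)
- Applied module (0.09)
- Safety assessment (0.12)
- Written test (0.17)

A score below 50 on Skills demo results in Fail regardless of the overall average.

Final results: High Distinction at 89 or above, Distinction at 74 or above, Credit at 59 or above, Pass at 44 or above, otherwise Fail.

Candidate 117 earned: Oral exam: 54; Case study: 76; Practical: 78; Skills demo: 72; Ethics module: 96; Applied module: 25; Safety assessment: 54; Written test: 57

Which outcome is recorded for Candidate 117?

Credit

Skills demo score 72 ≥ 50: minimum met.
Weighted total:
  Oral exam 54 × 0.15 = 8.1
  Case study 76 × 0.08 = 6.08
  Practical 78 × 0.1 = 7.8
  Skills demo 72 × 0.23 = 16.56
  Ethics module 96 × 0.06 = 5.76
  Applied module 25 × 0.09 = 2.25
  Safety assessment 54 × 0.12 = 6.48
  Written test 57 × 0.17 = 9.69
Sum = 62.72
62.72 is ≥ 59 and < 74 → Credit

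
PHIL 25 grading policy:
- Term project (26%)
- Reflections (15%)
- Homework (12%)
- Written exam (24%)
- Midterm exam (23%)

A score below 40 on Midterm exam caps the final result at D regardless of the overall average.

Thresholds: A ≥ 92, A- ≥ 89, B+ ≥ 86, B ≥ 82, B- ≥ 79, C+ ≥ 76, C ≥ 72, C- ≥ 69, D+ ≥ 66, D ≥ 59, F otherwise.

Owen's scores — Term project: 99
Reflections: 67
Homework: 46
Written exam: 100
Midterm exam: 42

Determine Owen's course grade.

Midterm exam score 42 ≥ 40: minimum met.
Weighted total:
  Term project 99 × 0.26 = 25.74
  Reflections 67 × 0.15 = 10.05
  Homework 46 × 0.12 = 5.52
  Written exam 100 × 0.24 = 24
  Midterm exam 42 × 0.23 = 9.66
Sum = 74.97
74.97 is ≥ 72 and < 76 → C

C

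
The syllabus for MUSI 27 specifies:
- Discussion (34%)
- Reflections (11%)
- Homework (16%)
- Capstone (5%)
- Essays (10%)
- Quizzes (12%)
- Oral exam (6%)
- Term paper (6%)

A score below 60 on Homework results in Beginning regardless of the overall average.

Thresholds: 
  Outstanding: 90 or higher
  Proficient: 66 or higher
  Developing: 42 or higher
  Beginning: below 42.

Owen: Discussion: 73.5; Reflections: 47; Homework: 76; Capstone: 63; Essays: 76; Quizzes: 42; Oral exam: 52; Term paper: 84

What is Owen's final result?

Proficient

Homework score 76 ≥ 60: minimum met.
Weighted total:
  Discussion 73.5 × 0.34 = 24.99
  Reflections 47 × 0.11 = 5.17
  Homework 76 × 0.16 = 12.16
  Capstone 63 × 0.05 = 3.15
  Essays 76 × 0.1 = 7.6
  Quizzes 42 × 0.12 = 5.04
  Oral exam 52 × 0.06 = 3.12
  Term paper 84 × 0.06 = 5.04
Sum = 66.27
66.27 is ≥ 66 and < 90 → Proficient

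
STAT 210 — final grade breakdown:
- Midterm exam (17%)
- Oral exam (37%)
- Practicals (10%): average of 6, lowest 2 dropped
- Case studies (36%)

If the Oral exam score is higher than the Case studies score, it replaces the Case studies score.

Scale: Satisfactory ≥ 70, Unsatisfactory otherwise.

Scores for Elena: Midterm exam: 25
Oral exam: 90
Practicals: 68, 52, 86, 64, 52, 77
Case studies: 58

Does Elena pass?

Satisfactory

Practicals: drop 52, 52 → average of remaining 4 = 295/4 = 73.75
Oral exam (90) > Case studies (58), so Case studies counts as 90.
Weighted total:
  Midterm exam 25 × 0.17 = 4.25
  Oral exam 90 × 0.37 = 33.3
  Practicals 73.75 × 0.1 = 7.375
  Case studies 90 × 0.36 = 32.4
Sum = 77.325
77.325 ≥ 70 → Satisfactory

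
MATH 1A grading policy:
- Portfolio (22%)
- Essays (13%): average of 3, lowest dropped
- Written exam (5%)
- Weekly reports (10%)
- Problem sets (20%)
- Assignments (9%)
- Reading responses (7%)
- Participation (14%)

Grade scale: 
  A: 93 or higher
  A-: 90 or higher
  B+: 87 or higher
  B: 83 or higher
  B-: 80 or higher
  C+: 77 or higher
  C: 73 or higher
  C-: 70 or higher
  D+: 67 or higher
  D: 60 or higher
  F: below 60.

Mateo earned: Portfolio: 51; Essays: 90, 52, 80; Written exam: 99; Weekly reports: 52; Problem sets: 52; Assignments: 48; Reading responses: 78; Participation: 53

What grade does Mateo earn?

D

Essays: drop 52 → average of remaining 2 = 170/2 = 85
Weighted total:
  Portfolio 51 × 0.22 = 11.22
  Essays 85 × 0.13 = 11.05
  Written exam 99 × 0.05 = 4.95
  Weekly reports 52 × 0.1 = 5.2
  Problem sets 52 × 0.2 = 10.4
  Assignments 48 × 0.09 = 4.32
  Reading responses 78 × 0.07 = 5.46
  Participation 53 × 0.14 = 7.42
Sum = 60.02
60.02 is ≥ 60 and < 67 → D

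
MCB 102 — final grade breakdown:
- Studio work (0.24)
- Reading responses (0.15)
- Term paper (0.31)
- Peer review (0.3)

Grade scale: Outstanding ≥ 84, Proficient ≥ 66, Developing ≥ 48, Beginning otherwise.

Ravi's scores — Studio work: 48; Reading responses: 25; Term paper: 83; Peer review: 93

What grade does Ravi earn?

Proficient

Weighted total:
  Studio work 48 × 0.24 = 11.52
  Reading responses 25 × 0.15 = 3.75
  Term paper 83 × 0.31 = 25.73
  Peer review 93 × 0.3 = 27.9
Sum = 68.9
68.9 is ≥ 66 and < 84 → Proficient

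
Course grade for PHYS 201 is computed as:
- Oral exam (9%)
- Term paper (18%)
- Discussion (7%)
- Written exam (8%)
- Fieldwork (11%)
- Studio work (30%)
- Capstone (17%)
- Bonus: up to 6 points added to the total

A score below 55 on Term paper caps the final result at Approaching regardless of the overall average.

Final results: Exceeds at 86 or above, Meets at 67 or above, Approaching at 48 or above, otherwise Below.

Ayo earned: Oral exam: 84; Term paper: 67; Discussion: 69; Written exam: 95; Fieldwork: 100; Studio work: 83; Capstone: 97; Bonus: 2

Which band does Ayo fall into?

Term paper score 67 ≥ 55: minimum met.
Weighted total:
  Oral exam 84 × 0.09 = 7.56
  Term paper 67 × 0.18 = 12.06
  Discussion 69 × 0.07 = 4.83
  Written exam 95 × 0.08 = 7.6
  Fieldwork 100 × 0.11 = 11
  Studio work 83 × 0.3 = 24.9
  Capstone 97 × 0.17 = 16.49
Sum = 84.44
Bonus: 84.44 + 2 = 86.44
86.44 ≥ 86 → Exceeds

Exceeds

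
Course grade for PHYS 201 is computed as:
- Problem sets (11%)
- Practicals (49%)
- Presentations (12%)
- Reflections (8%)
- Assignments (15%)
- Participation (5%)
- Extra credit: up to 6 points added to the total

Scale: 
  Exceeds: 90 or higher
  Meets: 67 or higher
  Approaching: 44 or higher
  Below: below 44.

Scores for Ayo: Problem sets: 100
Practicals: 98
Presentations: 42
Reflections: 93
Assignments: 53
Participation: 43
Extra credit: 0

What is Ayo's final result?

Weighted total:
  Problem sets 100 × 0.11 = 11
  Practicals 98 × 0.49 = 48.02
  Presentations 42 × 0.12 = 5.04
  Reflections 93 × 0.08 = 7.44
  Assignments 53 × 0.15 = 7.95
  Participation 43 × 0.05 = 2.15
Sum = 81.6
Extra credit: 81.6 + 0 = 81.6
81.6 is ≥ 67 and < 90 → Meets

Meets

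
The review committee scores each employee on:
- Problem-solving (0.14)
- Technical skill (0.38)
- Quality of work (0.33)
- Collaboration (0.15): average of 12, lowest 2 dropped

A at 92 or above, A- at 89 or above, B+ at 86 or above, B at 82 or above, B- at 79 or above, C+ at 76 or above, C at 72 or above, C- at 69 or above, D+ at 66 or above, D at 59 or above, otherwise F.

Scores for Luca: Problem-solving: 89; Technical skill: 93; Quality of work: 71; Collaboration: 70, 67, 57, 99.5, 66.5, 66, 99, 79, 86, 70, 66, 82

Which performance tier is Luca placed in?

Collaboration: drop 57, 66 → average of remaining 10 = 785/10 = 78.5
Weighted total:
  Problem-solving 89 × 0.14 = 12.46
  Technical skill 93 × 0.38 = 35.34
  Quality of work 71 × 0.33 = 23.43
  Collaboration 78.5 × 0.15 = 11.775
Sum = 83.005
83.005 is ≥ 82 and < 86 → B

B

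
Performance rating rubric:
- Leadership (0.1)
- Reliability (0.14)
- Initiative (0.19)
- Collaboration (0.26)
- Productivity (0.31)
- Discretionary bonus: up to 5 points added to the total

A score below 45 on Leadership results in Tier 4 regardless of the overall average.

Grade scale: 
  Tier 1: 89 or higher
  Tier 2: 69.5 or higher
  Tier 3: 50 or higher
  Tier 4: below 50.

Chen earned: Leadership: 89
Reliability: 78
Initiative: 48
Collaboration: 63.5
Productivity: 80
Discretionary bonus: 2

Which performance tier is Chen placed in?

Leadership score 89 ≥ 45: minimum met.
Weighted total:
  Leadership 89 × 0.1 = 8.9
  Reliability 78 × 0.14 = 10.92
  Initiative 48 × 0.19 = 9.12
  Collaboration 63.5 × 0.26 = 16.51
  Productivity 80 × 0.31 = 24.8
Sum = 70.25
Discretionary bonus: 70.25 + 2 = 72.25
72.25 is ≥ 69.5 and < 89 → Tier 2

Tier 2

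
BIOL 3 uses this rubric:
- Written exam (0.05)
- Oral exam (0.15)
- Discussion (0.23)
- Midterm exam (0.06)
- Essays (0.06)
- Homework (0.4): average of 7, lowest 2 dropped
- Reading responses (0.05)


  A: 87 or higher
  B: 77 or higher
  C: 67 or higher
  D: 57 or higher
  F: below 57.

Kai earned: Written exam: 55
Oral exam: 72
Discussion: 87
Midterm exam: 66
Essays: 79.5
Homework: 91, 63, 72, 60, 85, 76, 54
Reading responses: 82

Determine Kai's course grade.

Homework: drop 54, 60 → average of remaining 5 = 387/5 = 77.4
Weighted total:
  Written exam 55 × 0.05 = 2.75
  Oral exam 72 × 0.15 = 10.8
  Discussion 87 × 0.23 = 20.01
  Midterm exam 66 × 0.06 = 3.96
  Essays 79.5 × 0.06 = 4.77
  Homework 77.4 × 0.4 = 30.96
  Reading responses 82 × 0.05 = 4.1
Sum = 77.35
77.35 is ≥ 77 and < 87 → B

B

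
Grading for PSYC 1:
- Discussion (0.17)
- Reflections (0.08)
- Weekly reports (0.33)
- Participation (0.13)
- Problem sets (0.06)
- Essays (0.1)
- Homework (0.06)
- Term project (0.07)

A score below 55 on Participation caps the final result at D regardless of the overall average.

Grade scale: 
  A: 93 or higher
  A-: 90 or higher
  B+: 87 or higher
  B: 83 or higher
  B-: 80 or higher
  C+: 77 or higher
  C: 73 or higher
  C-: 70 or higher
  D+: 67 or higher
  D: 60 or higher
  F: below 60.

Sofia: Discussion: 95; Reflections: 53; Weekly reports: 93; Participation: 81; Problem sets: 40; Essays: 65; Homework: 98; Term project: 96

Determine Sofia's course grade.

Participation score 81 ≥ 55: minimum met.
Weighted total:
  Discussion 95 × 0.17 = 16.15
  Reflections 53 × 0.08 = 4.24
  Weekly reports 93 × 0.33 = 30.69
  Participation 81 × 0.13 = 10.53
  Problem sets 40 × 0.06 = 2.4
  Essays 65 × 0.1 = 6.5
  Homework 98 × 0.06 = 5.88
  Term project 96 × 0.07 = 6.72
Sum = 83.11
83.11 is ≥ 83 and < 87 → B

B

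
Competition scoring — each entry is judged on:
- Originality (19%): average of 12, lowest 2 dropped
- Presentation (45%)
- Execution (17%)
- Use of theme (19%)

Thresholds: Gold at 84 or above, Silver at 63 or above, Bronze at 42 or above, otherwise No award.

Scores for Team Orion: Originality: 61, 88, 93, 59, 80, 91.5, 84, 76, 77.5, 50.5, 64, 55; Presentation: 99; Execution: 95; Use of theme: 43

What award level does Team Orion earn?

Silver

Originality: drop 50.5, 55 → average of remaining 10 = 774/10 = 77.4
Weighted total:
  Originality 77.4 × 0.19 = 14.706
  Presentation 99 × 0.45 = 44.55
  Execution 95 × 0.17 = 16.15
  Use of theme 43 × 0.19 = 8.17
Sum = 83.576
83.576 is ≥ 63 and < 84 → Silver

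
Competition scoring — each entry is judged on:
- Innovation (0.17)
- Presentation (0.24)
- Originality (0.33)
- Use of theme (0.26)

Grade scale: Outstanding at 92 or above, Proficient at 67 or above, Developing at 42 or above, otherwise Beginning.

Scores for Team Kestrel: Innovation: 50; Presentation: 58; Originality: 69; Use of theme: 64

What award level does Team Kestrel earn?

Developing

Weighted total:
  Innovation 50 × 0.17 = 8.5
  Presentation 58 × 0.24 = 13.92
  Originality 69 × 0.33 = 22.77
  Use of theme 64 × 0.26 = 16.64
Sum = 61.83
61.83 is ≥ 42 and < 67 → Developing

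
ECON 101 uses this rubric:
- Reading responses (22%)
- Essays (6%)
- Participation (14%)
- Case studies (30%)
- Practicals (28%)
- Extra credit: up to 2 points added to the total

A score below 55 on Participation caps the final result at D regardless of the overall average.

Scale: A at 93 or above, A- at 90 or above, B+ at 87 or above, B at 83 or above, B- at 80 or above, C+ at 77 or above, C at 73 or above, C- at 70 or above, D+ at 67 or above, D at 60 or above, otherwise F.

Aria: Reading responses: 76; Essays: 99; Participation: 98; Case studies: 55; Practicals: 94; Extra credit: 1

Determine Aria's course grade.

Participation score 98 ≥ 55: minimum met.
Weighted total:
  Reading responses 76 × 0.22 = 16.72
  Essays 99 × 0.06 = 5.94
  Participation 98 × 0.14 = 13.72
  Case studies 55 × 0.3 = 16.5
  Practicals 94 × 0.28 = 26.32
Sum = 79.2
Extra credit: 79.2 + 1 = 80.2
80.2 is ≥ 80 and < 83 → B-

B-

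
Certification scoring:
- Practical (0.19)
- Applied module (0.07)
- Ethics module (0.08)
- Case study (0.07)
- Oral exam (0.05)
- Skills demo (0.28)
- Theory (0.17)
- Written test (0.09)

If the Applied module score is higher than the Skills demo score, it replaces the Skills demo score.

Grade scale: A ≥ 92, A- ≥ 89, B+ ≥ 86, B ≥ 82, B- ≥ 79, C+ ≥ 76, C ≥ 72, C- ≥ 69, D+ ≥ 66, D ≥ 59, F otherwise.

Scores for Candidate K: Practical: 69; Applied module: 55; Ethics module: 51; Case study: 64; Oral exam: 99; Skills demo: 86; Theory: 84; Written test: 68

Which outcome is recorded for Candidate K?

Applied module (55) ≤ Skills demo (86), so Skills demo stays at 86.
Weighted total:
  Practical 69 × 0.19 = 13.11
  Applied module 55 × 0.07 = 3.85
  Ethics module 51 × 0.08 = 4.08
  Case study 64 × 0.07 = 4.48
  Oral exam 99 × 0.05 = 4.95
  Skills demo 86 × 0.28 = 24.08
  Theory 84 × 0.17 = 14.28
  Written test 68 × 0.09 = 6.12
Sum = 74.95
74.95 is ≥ 72 and < 76 → C

C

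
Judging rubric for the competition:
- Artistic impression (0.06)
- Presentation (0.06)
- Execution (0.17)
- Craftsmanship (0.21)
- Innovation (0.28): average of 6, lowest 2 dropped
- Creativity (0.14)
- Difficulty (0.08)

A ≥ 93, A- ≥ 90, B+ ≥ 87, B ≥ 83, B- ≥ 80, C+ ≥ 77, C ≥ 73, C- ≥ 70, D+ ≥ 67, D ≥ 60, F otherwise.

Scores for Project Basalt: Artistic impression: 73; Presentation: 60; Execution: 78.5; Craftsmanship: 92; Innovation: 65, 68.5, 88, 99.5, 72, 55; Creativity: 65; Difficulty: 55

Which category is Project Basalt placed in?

C+

Innovation: drop 55, 65 → average of remaining 4 = 328/4 = 82
Weighted total:
  Artistic impression 73 × 0.06 = 4.38
  Presentation 60 × 0.06 = 3.6
  Execution 78.5 × 0.17 = 13.345
  Craftsmanship 92 × 0.21 = 19.32
  Innovation 82 × 0.28 = 22.96
  Creativity 65 × 0.14 = 9.1
  Difficulty 55 × 0.08 = 4.4
Sum = 77.105
77.105 is ≥ 77 and < 80 → C+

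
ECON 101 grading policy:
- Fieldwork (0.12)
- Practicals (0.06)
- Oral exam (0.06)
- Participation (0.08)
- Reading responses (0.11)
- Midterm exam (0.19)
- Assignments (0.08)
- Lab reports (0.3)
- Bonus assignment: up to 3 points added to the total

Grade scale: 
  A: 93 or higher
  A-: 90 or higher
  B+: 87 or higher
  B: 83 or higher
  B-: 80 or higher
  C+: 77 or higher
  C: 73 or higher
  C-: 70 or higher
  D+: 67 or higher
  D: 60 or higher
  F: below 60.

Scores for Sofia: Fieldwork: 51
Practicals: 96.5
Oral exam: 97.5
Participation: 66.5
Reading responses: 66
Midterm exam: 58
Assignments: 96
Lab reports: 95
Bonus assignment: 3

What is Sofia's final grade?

B-

Weighted total:
  Fieldwork 51 × 0.12 = 6.12
  Practicals 96.5 × 0.06 = 5.79
  Oral exam 97.5 × 0.06 = 5.85
  Participation 66.5 × 0.08 = 5.32
  Reading responses 66 × 0.11 = 7.26
  Midterm exam 58 × 0.19 = 11.02
  Assignments 96 × 0.08 = 7.68
  Lab reports 95 × 0.3 = 28.5
Sum = 77.54
Bonus assignment: 77.54 + 3 = 80.54
80.54 is ≥ 80 and < 83 → B-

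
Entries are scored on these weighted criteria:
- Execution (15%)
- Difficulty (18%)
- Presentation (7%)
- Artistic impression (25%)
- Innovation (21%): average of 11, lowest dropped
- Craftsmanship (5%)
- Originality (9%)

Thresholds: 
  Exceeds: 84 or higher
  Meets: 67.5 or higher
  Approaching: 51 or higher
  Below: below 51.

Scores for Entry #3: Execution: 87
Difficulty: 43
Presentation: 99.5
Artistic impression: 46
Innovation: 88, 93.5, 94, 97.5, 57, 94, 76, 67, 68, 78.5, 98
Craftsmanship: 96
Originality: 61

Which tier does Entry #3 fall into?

Innovation: drop 57 → average of remaining 10 = 854.5/10 = 85.45
Weighted total:
  Execution 87 × 0.15 = 13.05
  Difficulty 43 × 0.18 = 7.74
  Presentation 99.5 × 0.07 = 6.965
  Artistic impression 46 × 0.25 = 11.5
  Innovation 85.45 × 0.21 = 17.9445
  Craftsmanship 96 × 0.05 = 4.8
  Originality 61 × 0.09 = 5.49
Sum = 67.4895
67.4895 is ≥ 51 and < 67.5 → Approaching

Approaching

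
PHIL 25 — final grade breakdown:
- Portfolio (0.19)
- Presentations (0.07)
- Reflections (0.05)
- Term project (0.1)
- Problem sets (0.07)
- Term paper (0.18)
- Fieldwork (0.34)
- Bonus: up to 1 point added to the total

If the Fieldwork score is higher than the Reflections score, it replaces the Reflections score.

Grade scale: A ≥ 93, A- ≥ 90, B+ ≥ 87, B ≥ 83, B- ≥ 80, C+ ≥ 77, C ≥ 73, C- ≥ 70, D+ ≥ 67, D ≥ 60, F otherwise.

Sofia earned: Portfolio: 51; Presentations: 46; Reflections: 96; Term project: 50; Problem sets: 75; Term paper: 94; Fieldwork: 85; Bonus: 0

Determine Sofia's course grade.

Fieldwork (85) ≤ Reflections (96), so Reflections stays at 96.
Weighted total:
  Portfolio 51 × 0.19 = 9.69
  Presentations 46 × 0.07 = 3.22
  Reflections 96 × 0.05 = 4.8
  Term project 50 × 0.1 = 5
  Problem sets 75 × 0.07 = 5.25
  Term paper 94 × 0.18 = 16.92
  Fieldwork 85 × 0.34 = 28.9
Sum = 73.78
Bonus: 73.78 + 0 = 73.78
73.78 is ≥ 73 and < 77 → C

C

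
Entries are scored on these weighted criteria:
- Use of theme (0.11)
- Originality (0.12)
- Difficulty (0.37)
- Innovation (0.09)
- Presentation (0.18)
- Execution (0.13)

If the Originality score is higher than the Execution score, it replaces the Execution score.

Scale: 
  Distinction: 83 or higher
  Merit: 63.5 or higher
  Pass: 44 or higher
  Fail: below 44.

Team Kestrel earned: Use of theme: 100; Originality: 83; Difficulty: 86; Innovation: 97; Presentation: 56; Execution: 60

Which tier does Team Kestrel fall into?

Merit

Originality (83) > Execution (60), so Execution counts as 83.
Weighted total:
  Use of theme 100 × 0.11 = 11
  Originality 83 × 0.12 = 9.96
  Difficulty 86 × 0.37 = 31.82
  Innovation 97 × 0.09 = 8.73
  Presentation 56 × 0.18 = 10.08
  Execution 83 × 0.13 = 10.79
Sum = 82.38
82.38 is ≥ 63.5 and < 83 → Merit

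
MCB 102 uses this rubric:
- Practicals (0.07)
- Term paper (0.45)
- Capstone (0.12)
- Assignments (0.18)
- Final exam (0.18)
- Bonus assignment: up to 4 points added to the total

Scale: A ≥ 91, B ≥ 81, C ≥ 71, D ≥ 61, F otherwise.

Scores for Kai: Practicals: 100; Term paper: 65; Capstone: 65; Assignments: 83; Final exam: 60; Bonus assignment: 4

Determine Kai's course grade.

C

Weighted total:
  Practicals 100 × 0.07 = 7
  Term paper 65 × 0.45 = 29.25
  Capstone 65 × 0.12 = 7.8
  Assignments 83 × 0.18 = 14.94
  Final exam 60 × 0.18 = 10.8
Sum = 69.79
Bonus assignment: 69.79 + 4 = 73.79
73.79 is ≥ 71 and < 81 → C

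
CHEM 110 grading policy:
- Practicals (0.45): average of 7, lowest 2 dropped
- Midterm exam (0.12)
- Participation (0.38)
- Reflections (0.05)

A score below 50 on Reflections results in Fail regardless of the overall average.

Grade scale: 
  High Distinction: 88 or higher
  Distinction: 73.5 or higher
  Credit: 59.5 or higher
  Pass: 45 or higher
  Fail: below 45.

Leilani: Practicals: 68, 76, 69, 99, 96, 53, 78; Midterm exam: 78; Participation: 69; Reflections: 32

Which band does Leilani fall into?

Fail

Practicals: drop 53, 68 → average of remaining 5 = 418/5 = 83.6
Reflections score 32 < 50: minimum not met.
Weighted total:
  Practicals 83.6 × 0.45 = 37.62
  Midterm exam 78 × 0.12 = 9.36
  Participation 69 × 0.38 = 26.22
  Reflections 32 × 0.05 = 1.6
Sum = 74.8
Because the Reflections minimum was not met, the result is Fail.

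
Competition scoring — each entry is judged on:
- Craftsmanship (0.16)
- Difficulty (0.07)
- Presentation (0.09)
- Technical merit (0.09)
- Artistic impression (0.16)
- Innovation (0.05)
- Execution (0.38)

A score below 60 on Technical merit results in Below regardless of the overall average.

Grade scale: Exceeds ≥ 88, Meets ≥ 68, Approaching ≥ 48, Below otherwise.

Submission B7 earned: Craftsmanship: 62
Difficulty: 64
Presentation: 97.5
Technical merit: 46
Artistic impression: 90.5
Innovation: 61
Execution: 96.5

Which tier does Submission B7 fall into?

Below

Technical merit score 46 < 60: minimum not met.
Weighted total:
  Craftsmanship 62 × 0.16 = 9.92
  Difficulty 64 × 0.07 = 4.48
  Presentation 97.5 × 0.09 = 8.775
  Technical merit 46 × 0.09 = 4.14
  Artistic impression 90.5 × 0.16 = 14.48
  Innovation 61 × 0.05 = 3.05
  Execution 96.5 × 0.38 = 36.67
Sum = 81.515
Because the Technical merit minimum was not met, the result is Below.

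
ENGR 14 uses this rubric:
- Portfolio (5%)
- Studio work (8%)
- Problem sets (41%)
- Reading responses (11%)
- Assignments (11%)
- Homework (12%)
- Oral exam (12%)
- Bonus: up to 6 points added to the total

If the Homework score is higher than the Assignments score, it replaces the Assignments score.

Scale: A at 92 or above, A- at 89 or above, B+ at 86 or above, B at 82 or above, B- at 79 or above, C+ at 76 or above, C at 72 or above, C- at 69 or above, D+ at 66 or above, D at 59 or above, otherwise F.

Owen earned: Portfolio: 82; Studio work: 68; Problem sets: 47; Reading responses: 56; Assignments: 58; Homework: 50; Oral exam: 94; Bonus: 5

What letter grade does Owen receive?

D

Homework (50) ≤ Assignments (58), so Assignments stays at 58.
Weighted total:
  Portfolio 82 × 0.05 = 4.1
  Studio work 68 × 0.08 = 5.44
  Problem sets 47 × 0.41 = 19.27
  Reading responses 56 × 0.11 = 6.16
  Assignments 58 × 0.11 = 6.38
  Homework 50 × 0.12 = 6
  Oral exam 94 × 0.12 = 11.28
Sum = 58.63
Bonus: 58.63 + 5 = 63.63
63.63 is ≥ 59 and < 66 → D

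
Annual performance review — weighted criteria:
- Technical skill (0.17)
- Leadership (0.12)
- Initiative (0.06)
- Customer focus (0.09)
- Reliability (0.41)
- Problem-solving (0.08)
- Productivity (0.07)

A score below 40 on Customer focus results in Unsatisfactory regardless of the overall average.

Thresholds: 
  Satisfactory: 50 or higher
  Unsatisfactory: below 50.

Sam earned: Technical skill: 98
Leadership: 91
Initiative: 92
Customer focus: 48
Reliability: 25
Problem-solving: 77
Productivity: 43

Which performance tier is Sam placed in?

Satisfactory

Customer focus score 48 ≥ 40: minimum met.
Weighted total:
  Technical skill 98 × 0.17 = 16.66
  Leadership 91 × 0.12 = 10.92
  Initiative 92 × 0.06 = 5.52
  Customer focus 48 × 0.09 = 4.32
  Reliability 25 × 0.41 = 10.25
  Problem-solving 77 × 0.08 = 6.16
  Productivity 43 × 0.07 = 3.01
Sum = 56.84
56.84 ≥ 50 → Satisfactory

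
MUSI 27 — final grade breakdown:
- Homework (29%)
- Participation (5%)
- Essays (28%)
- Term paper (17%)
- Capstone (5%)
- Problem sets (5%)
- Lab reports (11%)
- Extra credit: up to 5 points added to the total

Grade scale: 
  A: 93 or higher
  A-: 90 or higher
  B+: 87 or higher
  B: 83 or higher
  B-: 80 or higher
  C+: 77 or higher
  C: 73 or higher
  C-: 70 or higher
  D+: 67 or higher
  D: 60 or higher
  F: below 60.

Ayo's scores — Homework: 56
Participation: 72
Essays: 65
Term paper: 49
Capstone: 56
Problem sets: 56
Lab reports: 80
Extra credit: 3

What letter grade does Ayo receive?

D

Weighted total:
  Homework 56 × 0.29 = 16.24
  Participation 72 × 0.05 = 3.6
  Essays 65 × 0.28 = 18.2
  Term paper 49 × 0.17 = 8.33
  Capstone 56 × 0.05 = 2.8
  Problem sets 56 × 0.05 = 2.8
  Lab reports 80 × 0.11 = 8.8
Sum = 60.77
Extra credit: 60.77 + 3 = 63.77
63.77 is ≥ 60 and < 67 → D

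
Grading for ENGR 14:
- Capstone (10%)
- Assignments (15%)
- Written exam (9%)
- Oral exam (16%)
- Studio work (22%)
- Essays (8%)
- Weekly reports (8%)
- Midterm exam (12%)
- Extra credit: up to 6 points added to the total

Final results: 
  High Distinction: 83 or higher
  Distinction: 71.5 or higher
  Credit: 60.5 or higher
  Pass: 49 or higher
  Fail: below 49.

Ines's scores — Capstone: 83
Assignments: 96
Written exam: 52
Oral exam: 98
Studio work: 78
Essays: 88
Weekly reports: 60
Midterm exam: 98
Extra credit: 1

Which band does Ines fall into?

Weighted total:
  Capstone 83 × 0.1 = 8.3
  Assignments 96 × 0.15 = 14.4
  Written exam 52 × 0.09 = 4.68
  Oral exam 98 × 0.16 = 15.68
  Studio work 78 × 0.22 = 17.16
  Essays 88 × 0.08 = 7.04
  Weekly reports 60 × 0.08 = 4.8
  Midterm exam 98 × 0.12 = 11.76
Sum = 83.82
Extra credit: 83.82 + 1 = 84.82
84.82 ≥ 83 → High Distinction

High Distinction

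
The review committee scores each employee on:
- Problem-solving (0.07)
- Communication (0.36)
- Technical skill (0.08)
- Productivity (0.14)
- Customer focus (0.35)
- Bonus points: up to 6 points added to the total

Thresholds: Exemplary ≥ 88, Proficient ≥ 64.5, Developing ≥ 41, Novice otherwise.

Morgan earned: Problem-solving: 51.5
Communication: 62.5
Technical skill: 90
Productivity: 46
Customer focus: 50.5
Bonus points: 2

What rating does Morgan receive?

Weighted total:
  Problem-solving 51.5 × 0.07 = 3.605
  Communication 62.5 × 0.36 = 22.5
  Technical skill 90 × 0.08 = 7.2
  Productivity 46 × 0.14 = 6.44
  Customer focus 50.5 × 0.35 = 17.675
Sum = 57.42
Bonus points: 57.42 + 2 = 59.42
59.42 is ≥ 41 and < 64.5 → Developing

Developing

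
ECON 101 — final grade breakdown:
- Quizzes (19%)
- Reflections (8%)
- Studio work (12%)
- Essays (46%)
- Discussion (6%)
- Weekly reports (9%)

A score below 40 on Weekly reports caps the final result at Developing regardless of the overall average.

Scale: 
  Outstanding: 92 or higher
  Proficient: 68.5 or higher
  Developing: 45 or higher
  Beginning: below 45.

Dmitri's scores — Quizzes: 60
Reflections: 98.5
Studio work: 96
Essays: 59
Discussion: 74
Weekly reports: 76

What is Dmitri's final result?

Weekly reports score 76 ≥ 40: minimum met.
Weighted total:
  Quizzes 60 × 0.19 = 11.4
  Reflections 98.5 × 0.08 = 7.88
  Studio work 96 × 0.12 = 11.52
  Essays 59 × 0.46 = 27.14
  Discussion 74 × 0.06 = 4.44
  Weekly reports 76 × 0.09 = 6.84
Sum = 69.22
69.22 is ≥ 68.5 and < 92 → Proficient

Proficient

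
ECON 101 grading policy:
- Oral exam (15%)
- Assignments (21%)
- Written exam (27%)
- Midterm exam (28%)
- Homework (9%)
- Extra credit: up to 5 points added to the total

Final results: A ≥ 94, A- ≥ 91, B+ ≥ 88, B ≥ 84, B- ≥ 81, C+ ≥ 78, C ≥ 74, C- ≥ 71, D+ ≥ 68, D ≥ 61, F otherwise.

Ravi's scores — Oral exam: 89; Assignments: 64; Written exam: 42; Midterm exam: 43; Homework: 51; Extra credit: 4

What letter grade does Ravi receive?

F

Weighted total:
  Oral exam 89 × 0.15 = 13.35
  Assignments 64 × 0.21 = 13.44
  Written exam 42 × 0.27 = 11.34
  Midterm exam 43 × 0.28 = 12.04
  Homework 51 × 0.09 = 4.59
Sum = 54.76
Extra credit: 54.76 + 4 = 58.76
58.76 < 61 → F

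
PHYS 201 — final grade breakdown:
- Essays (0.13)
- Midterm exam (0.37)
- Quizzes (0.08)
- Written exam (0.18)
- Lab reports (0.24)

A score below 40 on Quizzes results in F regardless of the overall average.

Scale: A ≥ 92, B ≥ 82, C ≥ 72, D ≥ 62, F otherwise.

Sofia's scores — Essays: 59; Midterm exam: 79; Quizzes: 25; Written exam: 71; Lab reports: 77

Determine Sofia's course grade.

Quizzes score 25 < 40: minimum not met.
Weighted total:
  Essays 59 × 0.13 = 7.67
  Midterm exam 79 × 0.37 = 29.23
  Quizzes 25 × 0.08 = 2
  Written exam 71 × 0.18 = 12.78
  Lab reports 77 × 0.24 = 18.48
Sum = 70.16
Because the Quizzes minimum was not met, the result is F.

F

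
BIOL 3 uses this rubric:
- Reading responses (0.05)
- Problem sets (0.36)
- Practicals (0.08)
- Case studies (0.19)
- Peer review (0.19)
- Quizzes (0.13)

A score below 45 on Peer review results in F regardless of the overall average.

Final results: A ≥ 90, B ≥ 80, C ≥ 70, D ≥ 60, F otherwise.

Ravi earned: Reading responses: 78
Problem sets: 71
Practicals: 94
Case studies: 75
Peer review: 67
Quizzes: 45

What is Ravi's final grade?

D

Peer review score 67 ≥ 45: minimum met.
Weighted total:
  Reading responses 78 × 0.05 = 3.9
  Problem sets 71 × 0.36 = 25.56
  Practicals 94 × 0.08 = 7.52
  Case studies 75 × 0.19 = 14.25
  Peer review 67 × 0.19 = 12.73
  Quizzes 45 × 0.13 = 5.85
Sum = 69.81
69.81 is ≥ 60 and < 70 → D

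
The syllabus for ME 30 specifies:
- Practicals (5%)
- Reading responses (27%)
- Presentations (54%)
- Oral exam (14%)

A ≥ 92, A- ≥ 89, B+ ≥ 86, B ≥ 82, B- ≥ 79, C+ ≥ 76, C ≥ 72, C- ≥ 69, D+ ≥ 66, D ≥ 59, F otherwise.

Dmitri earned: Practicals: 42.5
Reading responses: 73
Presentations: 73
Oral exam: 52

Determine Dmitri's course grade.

Weighted total:
  Practicals 42.5 × 0.05 = 2.125
  Reading responses 73 × 0.27 = 19.71
  Presentations 73 × 0.54 = 39.42
  Oral exam 52 × 0.14 = 7.28
Sum = 68.535
68.535 is ≥ 66 and < 69 → D+

D+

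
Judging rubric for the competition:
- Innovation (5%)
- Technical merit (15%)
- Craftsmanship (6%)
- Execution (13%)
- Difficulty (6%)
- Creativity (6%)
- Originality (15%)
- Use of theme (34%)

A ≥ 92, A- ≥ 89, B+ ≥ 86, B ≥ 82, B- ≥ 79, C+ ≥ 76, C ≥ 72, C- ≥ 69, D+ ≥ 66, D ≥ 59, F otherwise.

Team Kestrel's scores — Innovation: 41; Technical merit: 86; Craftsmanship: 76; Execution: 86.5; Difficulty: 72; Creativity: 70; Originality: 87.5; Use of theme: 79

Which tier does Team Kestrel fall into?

Weighted total:
  Innovation 41 × 0.05 = 2.05
  Technical merit 86 × 0.15 = 12.9
  Craftsmanship 76 × 0.06 = 4.56
  Execution 86.5 × 0.13 = 11.245
  Difficulty 72 × 0.06 = 4.32
  Creativity 70 × 0.06 = 4.2
  Originality 87.5 × 0.15 = 13.125
  Use of theme 79 × 0.34 = 26.86
Sum = 79.26
79.26 is ≥ 79 and < 82 → B-

B-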